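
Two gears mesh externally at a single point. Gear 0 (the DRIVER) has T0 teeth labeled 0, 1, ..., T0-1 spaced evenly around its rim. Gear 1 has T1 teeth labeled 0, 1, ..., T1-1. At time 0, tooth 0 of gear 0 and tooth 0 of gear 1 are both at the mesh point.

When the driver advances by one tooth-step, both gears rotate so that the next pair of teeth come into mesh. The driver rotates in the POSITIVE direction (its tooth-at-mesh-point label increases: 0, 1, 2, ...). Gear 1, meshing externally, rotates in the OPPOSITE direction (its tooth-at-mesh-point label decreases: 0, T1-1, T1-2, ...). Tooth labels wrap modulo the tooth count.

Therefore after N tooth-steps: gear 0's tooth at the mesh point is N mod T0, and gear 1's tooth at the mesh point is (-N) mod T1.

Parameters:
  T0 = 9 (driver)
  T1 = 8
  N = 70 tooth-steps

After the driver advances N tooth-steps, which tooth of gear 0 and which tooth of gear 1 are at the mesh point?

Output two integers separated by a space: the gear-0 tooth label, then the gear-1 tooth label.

Answer: 7 2

Derivation:
Gear 0 (driver, T0=9): tooth at mesh = N mod T0
  70 = 7 * 9 + 7, so 70 mod 9 = 7
  gear 0 tooth = 7
Gear 1 (driven, T1=8): tooth at mesh = (-N) mod T1
  70 = 8 * 8 + 6, so 70 mod 8 = 6
  (-70) mod 8 = (-6) mod 8 = 8 - 6 = 2
Mesh after 70 steps: gear-0 tooth 7 meets gear-1 tooth 2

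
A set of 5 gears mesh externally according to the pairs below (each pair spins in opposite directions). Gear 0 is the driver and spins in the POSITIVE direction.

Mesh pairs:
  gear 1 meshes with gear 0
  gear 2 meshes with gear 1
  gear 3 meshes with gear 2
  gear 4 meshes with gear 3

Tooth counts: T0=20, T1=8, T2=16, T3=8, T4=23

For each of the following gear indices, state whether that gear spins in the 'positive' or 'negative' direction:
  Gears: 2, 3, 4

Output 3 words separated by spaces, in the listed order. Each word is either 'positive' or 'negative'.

Answer: positive negative positive

Derivation:
Gear 0 (driver): positive (depth 0)
  gear 1: meshes with gear 0 -> depth 1 -> negative (opposite of gear 0)
  gear 2: meshes with gear 1 -> depth 2 -> positive (opposite of gear 1)
  gear 3: meshes with gear 2 -> depth 3 -> negative (opposite of gear 2)
  gear 4: meshes with gear 3 -> depth 4 -> positive (opposite of gear 3)
Queried indices 2, 3, 4 -> positive, negative, positive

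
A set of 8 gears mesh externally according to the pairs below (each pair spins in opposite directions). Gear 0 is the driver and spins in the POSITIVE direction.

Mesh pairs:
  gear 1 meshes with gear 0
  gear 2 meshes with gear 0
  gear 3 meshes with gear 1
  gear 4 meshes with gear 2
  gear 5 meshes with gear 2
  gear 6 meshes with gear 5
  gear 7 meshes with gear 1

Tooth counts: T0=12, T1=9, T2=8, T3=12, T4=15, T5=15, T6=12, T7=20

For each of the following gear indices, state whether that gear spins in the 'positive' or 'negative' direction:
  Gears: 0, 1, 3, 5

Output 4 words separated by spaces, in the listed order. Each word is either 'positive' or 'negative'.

Answer: positive negative positive positive

Derivation:
Gear 0 (driver): positive (depth 0)
  gear 1: meshes with gear 0 -> depth 1 -> negative (opposite of gear 0)
  gear 2: meshes with gear 0 -> depth 1 -> negative (opposite of gear 0)
  gear 3: meshes with gear 1 -> depth 2 -> positive (opposite of gear 1)
  gear 4: meshes with gear 2 -> depth 2 -> positive (opposite of gear 2)
  gear 5: meshes with gear 2 -> depth 2 -> positive (opposite of gear 2)
  gear 6: meshes with gear 5 -> depth 3 -> negative (opposite of gear 5)
  gear 7: meshes with gear 1 -> depth 2 -> positive (opposite of gear 1)
Queried indices 0, 1, 3, 5 -> positive, negative, positive, positive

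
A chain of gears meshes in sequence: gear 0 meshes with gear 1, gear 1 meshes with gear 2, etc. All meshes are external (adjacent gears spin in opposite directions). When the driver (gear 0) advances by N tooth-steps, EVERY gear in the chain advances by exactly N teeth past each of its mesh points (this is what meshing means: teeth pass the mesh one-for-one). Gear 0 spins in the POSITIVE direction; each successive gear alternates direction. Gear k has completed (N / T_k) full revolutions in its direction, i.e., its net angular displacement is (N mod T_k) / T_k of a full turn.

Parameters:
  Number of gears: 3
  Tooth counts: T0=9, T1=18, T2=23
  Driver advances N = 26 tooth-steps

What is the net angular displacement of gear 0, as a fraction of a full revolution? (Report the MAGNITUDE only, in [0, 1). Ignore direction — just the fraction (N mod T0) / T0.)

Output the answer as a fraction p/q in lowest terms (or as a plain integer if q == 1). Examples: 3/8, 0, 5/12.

Answer: 8/9

Derivation:
Chain of 3 gears, tooth counts: [9, 18, 23]
  gear 0: T0=9, direction=positive, advance = 26 mod 9 = 8 teeth = 8/9 turn
  gear 1: T1=18, direction=negative, advance = 26 mod 18 = 8 teeth = 8/18 turn
  gear 2: T2=23, direction=positive, advance = 26 mod 23 = 3 teeth = 3/23 turn
Gear 0: 26 mod 9 = 8
Fraction = 8 / 9 = 8/9 (gcd(8,9)=1) = 8/9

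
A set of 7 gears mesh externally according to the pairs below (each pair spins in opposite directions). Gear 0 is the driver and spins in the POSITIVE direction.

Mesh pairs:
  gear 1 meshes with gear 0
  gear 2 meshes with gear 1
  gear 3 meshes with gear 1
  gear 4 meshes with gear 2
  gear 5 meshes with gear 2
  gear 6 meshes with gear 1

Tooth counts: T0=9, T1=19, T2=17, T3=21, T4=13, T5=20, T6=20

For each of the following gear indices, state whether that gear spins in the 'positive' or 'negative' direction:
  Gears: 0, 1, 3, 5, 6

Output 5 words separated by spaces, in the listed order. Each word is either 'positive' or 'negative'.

Answer: positive negative positive negative positive

Derivation:
Gear 0 (driver): positive (depth 0)
  gear 1: meshes with gear 0 -> depth 1 -> negative (opposite of gear 0)
  gear 2: meshes with gear 1 -> depth 2 -> positive (opposite of gear 1)
  gear 3: meshes with gear 1 -> depth 2 -> positive (opposite of gear 1)
  gear 4: meshes with gear 2 -> depth 3 -> negative (opposite of gear 2)
  gear 5: meshes with gear 2 -> depth 3 -> negative (opposite of gear 2)
  gear 6: meshes with gear 1 -> depth 2 -> positive (opposite of gear 1)
Queried indices 0, 1, 3, 5, 6 -> positive, negative, positive, negative, positive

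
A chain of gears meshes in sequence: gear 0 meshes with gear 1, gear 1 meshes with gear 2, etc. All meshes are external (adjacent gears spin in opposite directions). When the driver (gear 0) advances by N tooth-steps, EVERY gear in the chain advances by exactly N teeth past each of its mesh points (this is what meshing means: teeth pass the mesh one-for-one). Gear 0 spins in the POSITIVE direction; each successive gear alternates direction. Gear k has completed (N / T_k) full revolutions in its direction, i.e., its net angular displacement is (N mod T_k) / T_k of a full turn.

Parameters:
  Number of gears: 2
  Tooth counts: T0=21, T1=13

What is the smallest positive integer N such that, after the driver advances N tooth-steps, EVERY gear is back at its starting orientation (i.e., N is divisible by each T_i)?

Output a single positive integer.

Gear k returns to start when N is a multiple of T_k.
All gears at start simultaneously when N is a common multiple of [21, 13]; the smallest such N is lcm(21, 13).
Start: lcm = T0 = 21
Fold in T1=13: gcd(21, 13) = 1; lcm(21, 13) = 21 * 13 / 1 = 273 / 1 = 273
Full cycle length = 273

Answer: 273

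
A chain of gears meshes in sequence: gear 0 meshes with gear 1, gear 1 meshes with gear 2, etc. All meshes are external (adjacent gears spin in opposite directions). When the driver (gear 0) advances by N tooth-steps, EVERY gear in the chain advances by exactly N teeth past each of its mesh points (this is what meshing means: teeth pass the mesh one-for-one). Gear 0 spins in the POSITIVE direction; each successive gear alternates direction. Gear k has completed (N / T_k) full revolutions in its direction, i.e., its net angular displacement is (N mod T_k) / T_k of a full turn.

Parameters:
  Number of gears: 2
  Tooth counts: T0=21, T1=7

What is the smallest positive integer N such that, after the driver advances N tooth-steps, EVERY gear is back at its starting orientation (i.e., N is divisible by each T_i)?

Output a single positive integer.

Answer: 21

Derivation:
Gear k returns to start when N is a multiple of T_k.
All gears at start simultaneously when N is a common multiple of [21, 7]; the smallest such N is lcm(21, 7).
Start: lcm = T0 = 21
Fold in T1=7: gcd(21, 7) = 7; lcm(21, 7) = 21 * 7 / 7 = 147 / 7 = 21
Full cycle length = 21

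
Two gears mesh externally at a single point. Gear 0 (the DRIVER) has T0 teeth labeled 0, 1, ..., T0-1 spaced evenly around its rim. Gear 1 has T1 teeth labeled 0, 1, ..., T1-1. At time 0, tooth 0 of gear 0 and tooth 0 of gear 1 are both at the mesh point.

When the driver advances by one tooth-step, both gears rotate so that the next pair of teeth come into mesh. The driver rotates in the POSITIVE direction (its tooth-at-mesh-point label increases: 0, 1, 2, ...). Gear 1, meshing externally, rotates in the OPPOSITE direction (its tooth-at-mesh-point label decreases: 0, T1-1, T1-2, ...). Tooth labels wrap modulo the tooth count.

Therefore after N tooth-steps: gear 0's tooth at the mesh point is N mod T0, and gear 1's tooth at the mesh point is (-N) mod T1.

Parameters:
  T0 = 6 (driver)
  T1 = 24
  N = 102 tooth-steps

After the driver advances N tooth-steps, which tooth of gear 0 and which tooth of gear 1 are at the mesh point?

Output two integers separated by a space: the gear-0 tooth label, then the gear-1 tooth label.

Gear 0 (driver, T0=6): tooth at mesh = N mod T0
  102 = 17 * 6 + 0, so 102 mod 6 = 0
  gear 0 tooth = 0
Gear 1 (driven, T1=24): tooth at mesh = (-N) mod T1
  102 = 4 * 24 + 6, so 102 mod 24 = 6
  (-102) mod 24 = (-6) mod 24 = 24 - 6 = 18
Mesh after 102 steps: gear-0 tooth 0 meets gear-1 tooth 18

Answer: 0 18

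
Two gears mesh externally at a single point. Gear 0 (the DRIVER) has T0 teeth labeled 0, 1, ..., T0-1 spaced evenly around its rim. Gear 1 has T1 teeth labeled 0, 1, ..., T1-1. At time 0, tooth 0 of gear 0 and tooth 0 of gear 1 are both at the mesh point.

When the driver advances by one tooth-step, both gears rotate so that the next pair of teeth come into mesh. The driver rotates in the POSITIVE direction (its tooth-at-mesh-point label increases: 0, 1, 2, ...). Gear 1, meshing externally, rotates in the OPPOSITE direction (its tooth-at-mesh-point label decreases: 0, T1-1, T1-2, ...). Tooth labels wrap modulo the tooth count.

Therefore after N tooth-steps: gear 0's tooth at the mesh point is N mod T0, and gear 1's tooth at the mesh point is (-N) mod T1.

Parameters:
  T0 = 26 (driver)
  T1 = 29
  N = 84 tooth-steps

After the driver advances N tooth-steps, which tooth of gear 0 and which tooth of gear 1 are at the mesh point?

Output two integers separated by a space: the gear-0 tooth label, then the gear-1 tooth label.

Answer: 6 3

Derivation:
Gear 0 (driver, T0=26): tooth at mesh = N mod T0
  84 = 3 * 26 + 6, so 84 mod 26 = 6
  gear 0 tooth = 6
Gear 1 (driven, T1=29): tooth at mesh = (-N) mod T1
  84 = 2 * 29 + 26, so 84 mod 29 = 26
  (-84) mod 29 = (-26) mod 29 = 29 - 26 = 3
Mesh after 84 steps: gear-0 tooth 6 meets gear-1 tooth 3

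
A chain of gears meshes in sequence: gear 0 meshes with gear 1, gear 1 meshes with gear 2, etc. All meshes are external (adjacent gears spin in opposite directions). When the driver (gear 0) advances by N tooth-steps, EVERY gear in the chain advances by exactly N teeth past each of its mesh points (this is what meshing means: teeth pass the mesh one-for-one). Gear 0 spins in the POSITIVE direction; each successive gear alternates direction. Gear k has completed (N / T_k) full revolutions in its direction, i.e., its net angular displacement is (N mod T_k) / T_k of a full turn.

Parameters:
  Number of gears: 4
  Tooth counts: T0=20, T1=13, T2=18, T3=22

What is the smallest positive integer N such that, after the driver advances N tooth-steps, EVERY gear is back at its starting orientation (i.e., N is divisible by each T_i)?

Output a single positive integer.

Gear k returns to start when N is a multiple of T_k.
All gears at start simultaneously when N is a common multiple of [20, 13, 18, 22]; the smallest such N is lcm(20, 13, 18, 22).
Start: lcm = T0 = 20
Fold in T1=13: gcd(20, 13) = 1; lcm(20, 13) = 20 * 13 / 1 = 260 / 1 = 260
Fold in T2=18: gcd(260, 18) = 2; lcm(260, 18) = 260 * 18 / 2 = 4680 / 2 = 2340
Fold in T3=22: gcd(2340, 22) = 2; lcm(2340, 22) = 2340 * 22 / 2 = 51480 / 2 = 25740
Full cycle length = 25740

Answer: 25740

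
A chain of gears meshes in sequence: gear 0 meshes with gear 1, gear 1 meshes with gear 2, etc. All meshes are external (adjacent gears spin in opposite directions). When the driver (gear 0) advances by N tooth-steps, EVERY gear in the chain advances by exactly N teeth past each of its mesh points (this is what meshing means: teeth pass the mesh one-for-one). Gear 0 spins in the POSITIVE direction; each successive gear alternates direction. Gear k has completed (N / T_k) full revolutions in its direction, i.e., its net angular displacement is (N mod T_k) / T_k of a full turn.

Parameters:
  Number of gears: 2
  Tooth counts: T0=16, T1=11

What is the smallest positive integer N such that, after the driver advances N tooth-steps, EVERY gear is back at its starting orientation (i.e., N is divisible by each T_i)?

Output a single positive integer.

Answer: 176

Derivation:
Gear k returns to start when N is a multiple of T_k.
All gears at start simultaneously when N is a common multiple of [16, 11]; the smallest such N is lcm(16, 11).
Start: lcm = T0 = 16
Fold in T1=11: gcd(16, 11) = 1; lcm(16, 11) = 16 * 11 / 1 = 176 / 1 = 176
Full cycle length = 176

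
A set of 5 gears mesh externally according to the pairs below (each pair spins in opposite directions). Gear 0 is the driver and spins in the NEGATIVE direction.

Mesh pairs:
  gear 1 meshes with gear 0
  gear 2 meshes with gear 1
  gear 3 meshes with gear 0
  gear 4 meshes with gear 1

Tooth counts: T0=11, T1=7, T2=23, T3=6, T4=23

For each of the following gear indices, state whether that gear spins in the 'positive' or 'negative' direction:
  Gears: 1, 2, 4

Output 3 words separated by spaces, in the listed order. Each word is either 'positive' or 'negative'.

Gear 0 (driver): negative (depth 0)
  gear 1: meshes with gear 0 -> depth 1 -> positive (opposite of gear 0)
  gear 2: meshes with gear 1 -> depth 2 -> negative (opposite of gear 1)
  gear 3: meshes with gear 0 -> depth 1 -> positive (opposite of gear 0)
  gear 4: meshes with gear 1 -> depth 2 -> negative (opposite of gear 1)
Queried indices 1, 2, 4 -> positive, negative, negative

Answer: positive negative negative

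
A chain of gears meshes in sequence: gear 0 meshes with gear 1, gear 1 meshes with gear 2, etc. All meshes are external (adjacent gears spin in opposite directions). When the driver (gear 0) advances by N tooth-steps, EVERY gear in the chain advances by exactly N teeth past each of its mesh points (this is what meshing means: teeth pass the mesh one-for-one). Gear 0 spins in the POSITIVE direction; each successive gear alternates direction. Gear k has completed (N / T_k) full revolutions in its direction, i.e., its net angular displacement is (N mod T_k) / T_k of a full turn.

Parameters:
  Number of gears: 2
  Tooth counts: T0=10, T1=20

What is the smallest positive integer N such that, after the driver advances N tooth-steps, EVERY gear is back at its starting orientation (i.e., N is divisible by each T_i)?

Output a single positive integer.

Gear k returns to start when N is a multiple of T_k.
All gears at start simultaneously when N is a common multiple of [10, 20]; the smallest such N is lcm(10, 20).
Start: lcm = T0 = 10
Fold in T1=20: gcd(10, 20) = 10; lcm(10, 20) = 10 * 20 / 10 = 200 / 10 = 20
Full cycle length = 20

Answer: 20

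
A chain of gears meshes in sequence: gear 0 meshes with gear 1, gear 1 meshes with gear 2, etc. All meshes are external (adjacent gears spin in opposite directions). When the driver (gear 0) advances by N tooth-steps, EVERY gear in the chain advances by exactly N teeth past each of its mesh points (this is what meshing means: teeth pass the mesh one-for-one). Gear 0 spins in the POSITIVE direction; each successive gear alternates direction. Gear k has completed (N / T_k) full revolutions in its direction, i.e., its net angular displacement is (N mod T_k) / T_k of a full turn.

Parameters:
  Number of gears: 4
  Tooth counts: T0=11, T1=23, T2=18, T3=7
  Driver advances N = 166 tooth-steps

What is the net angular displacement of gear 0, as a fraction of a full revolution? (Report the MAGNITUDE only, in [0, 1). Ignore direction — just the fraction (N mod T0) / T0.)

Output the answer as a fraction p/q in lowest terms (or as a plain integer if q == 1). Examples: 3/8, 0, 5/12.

Answer: 1/11

Derivation:
Chain of 4 gears, tooth counts: [11, 23, 18, 7]
  gear 0: T0=11, direction=positive, advance = 166 mod 11 = 1 teeth = 1/11 turn
  gear 1: T1=23, direction=negative, advance = 166 mod 23 = 5 teeth = 5/23 turn
  gear 2: T2=18, direction=positive, advance = 166 mod 18 = 4 teeth = 4/18 turn
  gear 3: T3=7, direction=negative, advance = 166 mod 7 = 5 teeth = 5/7 turn
Gear 0: 166 mod 11 = 1
Fraction = 1 / 11 = 1/11 (gcd(1,11)=1) = 1/11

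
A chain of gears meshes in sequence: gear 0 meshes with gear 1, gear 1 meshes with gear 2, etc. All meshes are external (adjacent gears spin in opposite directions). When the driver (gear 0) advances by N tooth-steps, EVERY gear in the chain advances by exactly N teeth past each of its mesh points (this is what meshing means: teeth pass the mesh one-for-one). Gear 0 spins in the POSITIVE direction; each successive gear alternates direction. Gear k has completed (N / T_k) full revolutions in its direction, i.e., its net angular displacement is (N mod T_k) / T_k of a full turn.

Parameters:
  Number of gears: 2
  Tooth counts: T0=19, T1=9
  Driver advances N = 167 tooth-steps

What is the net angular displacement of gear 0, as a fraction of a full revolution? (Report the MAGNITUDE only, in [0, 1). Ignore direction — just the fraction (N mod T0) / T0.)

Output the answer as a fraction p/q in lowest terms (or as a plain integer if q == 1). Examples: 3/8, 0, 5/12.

Answer: 15/19

Derivation:
Chain of 2 gears, tooth counts: [19, 9]
  gear 0: T0=19, direction=positive, advance = 167 mod 19 = 15 teeth = 15/19 turn
  gear 1: T1=9, direction=negative, advance = 167 mod 9 = 5 teeth = 5/9 turn
Gear 0: 167 mod 19 = 15
Fraction = 15 / 19 = 15/19 (gcd(15,19)=1) = 15/19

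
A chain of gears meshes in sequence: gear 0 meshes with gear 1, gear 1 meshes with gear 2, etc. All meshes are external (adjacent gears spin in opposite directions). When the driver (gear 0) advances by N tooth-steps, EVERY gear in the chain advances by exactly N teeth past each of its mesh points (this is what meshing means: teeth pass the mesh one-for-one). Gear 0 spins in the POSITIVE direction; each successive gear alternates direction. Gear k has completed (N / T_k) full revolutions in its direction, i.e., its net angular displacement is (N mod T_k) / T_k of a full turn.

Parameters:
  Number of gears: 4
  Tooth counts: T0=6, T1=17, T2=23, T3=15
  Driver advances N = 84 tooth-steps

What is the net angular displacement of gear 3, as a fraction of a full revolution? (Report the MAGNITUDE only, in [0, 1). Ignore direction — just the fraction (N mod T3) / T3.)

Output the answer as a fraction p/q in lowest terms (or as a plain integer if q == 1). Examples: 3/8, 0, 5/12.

Chain of 4 gears, tooth counts: [6, 17, 23, 15]
  gear 0: T0=6, direction=positive, advance = 84 mod 6 = 0 teeth = 0/6 turn
  gear 1: T1=17, direction=negative, advance = 84 mod 17 = 16 teeth = 16/17 turn
  gear 2: T2=23, direction=positive, advance = 84 mod 23 = 15 teeth = 15/23 turn
  gear 3: T3=15, direction=negative, advance = 84 mod 15 = 9 teeth = 9/15 turn
Gear 3: 84 mod 15 = 9
Fraction = 9 / 15 = 3/5 (gcd(9,15)=3) = 3/5

Answer: 3/5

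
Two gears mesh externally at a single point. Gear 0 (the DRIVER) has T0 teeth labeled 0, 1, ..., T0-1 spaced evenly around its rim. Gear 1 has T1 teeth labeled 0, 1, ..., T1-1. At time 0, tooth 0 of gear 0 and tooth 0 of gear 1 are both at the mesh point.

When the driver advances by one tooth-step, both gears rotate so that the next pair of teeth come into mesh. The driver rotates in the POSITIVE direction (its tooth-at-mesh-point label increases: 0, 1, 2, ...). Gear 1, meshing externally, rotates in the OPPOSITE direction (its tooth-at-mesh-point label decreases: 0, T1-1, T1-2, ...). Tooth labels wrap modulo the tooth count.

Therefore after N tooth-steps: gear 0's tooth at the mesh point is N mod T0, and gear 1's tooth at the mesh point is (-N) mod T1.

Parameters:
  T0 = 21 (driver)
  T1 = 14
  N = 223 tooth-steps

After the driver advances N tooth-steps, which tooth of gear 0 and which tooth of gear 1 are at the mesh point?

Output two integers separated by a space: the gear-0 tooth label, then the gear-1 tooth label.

Answer: 13 1

Derivation:
Gear 0 (driver, T0=21): tooth at mesh = N mod T0
  223 = 10 * 21 + 13, so 223 mod 21 = 13
  gear 0 tooth = 13
Gear 1 (driven, T1=14): tooth at mesh = (-N) mod T1
  223 = 15 * 14 + 13, so 223 mod 14 = 13
  (-223) mod 14 = (-13) mod 14 = 14 - 13 = 1
Mesh after 223 steps: gear-0 tooth 13 meets gear-1 tooth 1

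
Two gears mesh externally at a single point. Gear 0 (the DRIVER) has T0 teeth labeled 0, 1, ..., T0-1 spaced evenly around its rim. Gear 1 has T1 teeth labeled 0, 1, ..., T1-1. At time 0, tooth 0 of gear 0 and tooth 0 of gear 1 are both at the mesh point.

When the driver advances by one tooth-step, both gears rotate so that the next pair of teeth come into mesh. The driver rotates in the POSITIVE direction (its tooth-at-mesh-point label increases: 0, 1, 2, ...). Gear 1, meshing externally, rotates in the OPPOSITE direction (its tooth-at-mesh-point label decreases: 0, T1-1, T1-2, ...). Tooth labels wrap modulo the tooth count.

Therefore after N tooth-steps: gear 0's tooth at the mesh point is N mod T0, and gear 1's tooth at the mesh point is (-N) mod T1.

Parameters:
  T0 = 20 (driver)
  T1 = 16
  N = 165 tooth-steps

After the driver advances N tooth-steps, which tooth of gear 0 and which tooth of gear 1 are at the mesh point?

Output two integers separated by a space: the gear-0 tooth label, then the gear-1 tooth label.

Gear 0 (driver, T0=20): tooth at mesh = N mod T0
  165 = 8 * 20 + 5, so 165 mod 20 = 5
  gear 0 tooth = 5
Gear 1 (driven, T1=16): tooth at mesh = (-N) mod T1
  165 = 10 * 16 + 5, so 165 mod 16 = 5
  (-165) mod 16 = (-5) mod 16 = 16 - 5 = 11
Mesh after 165 steps: gear-0 tooth 5 meets gear-1 tooth 11

Answer: 5 11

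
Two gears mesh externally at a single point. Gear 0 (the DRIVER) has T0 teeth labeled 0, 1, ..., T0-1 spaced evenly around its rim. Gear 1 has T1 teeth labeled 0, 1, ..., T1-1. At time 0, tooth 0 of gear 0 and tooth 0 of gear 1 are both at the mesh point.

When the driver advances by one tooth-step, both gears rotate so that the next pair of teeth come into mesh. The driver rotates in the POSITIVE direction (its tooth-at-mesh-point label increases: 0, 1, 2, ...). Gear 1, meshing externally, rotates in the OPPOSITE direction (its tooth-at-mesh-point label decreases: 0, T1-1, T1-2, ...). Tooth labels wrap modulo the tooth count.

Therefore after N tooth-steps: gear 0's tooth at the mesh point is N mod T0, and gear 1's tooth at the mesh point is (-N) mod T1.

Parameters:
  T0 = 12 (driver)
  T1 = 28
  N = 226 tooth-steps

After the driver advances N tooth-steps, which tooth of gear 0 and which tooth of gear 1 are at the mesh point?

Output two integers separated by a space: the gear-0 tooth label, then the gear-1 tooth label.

Answer: 10 26

Derivation:
Gear 0 (driver, T0=12): tooth at mesh = N mod T0
  226 = 18 * 12 + 10, so 226 mod 12 = 10
  gear 0 tooth = 10
Gear 1 (driven, T1=28): tooth at mesh = (-N) mod T1
  226 = 8 * 28 + 2, so 226 mod 28 = 2
  (-226) mod 28 = (-2) mod 28 = 28 - 2 = 26
Mesh after 226 steps: gear-0 tooth 10 meets gear-1 tooth 26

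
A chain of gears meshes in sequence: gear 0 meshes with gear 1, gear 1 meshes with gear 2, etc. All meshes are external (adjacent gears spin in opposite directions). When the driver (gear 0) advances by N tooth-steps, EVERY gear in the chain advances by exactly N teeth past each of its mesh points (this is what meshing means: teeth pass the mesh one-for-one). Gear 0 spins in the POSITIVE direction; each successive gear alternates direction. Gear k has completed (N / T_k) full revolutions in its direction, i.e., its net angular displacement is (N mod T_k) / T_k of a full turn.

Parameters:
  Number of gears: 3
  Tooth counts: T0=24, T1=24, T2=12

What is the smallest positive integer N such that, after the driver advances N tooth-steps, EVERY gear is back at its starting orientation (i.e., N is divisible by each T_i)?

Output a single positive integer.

Gear k returns to start when N is a multiple of T_k.
All gears at start simultaneously when N is a common multiple of [24, 24, 12]; the smallest such N is lcm(24, 24, 12).
Start: lcm = T0 = 24
Fold in T1=24: gcd(24, 24) = 24; lcm(24, 24) = 24 * 24 / 24 = 576 / 24 = 24
Fold in T2=12: gcd(24, 12) = 12; lcm(24, 12) = 24 * 12 / 12 = 288 / 12 = 24
Full cycle length = 24

Answer: 24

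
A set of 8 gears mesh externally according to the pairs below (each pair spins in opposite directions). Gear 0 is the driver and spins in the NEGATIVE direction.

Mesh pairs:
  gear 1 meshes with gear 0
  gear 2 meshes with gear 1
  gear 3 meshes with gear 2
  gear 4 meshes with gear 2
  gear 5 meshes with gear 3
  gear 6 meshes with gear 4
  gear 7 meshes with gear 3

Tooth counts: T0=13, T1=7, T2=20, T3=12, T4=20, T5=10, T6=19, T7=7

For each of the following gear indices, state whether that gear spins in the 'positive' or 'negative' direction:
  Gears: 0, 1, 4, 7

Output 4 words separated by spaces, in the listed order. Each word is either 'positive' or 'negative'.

Answer: negative positive positive negative

Derivation:
Gear 0 (driver): negative (depth 0)
  gear 1: meshes with gear 0 -> depth 1 -> positive (opposite of gear 0)
  gear 2: meshes with gear 1 -> depth 2 -> negative (opposite of gear 1)
  gear 3: meshes with gear 2 -> depth 3 -> positive (opposite of gear 2)
  gear 4: meshes with gear 2 -> depth 3 -> positive (opposite of gear 2)
  gear 5: meshes with gear 3 -> depth 4 -> negative (opposite of gear 3)
  gear 6: meshes with gear 4 -> depth 4 -> negative (opposite of gear 4)
  gear 7: meshes with gear 3 -> depth 4 -> negative (opposite of gear 3)
Queried indices 0, 1, 4, 7 -> negative, positive, positive, negative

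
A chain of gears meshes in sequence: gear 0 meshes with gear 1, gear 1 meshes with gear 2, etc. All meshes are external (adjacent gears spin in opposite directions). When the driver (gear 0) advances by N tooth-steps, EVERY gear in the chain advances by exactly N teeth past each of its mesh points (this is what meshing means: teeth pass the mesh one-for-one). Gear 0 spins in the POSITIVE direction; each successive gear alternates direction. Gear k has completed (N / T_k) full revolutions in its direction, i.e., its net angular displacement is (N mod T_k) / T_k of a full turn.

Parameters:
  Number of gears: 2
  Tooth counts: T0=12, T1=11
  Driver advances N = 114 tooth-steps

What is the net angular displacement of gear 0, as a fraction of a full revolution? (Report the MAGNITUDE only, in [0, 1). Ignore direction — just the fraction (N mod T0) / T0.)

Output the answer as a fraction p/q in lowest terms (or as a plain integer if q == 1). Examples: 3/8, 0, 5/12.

Chain of 2 gears, tooth counts: [12, 11]
  gear 0: T0=12, direction=positive, advance = 114 mod 12 = 6 teeth = 6/12 turn
  gear 1: T1=11, direction=negative, advance = 114 mod 11 = 4 teeth = 4/11 turn
Gear 0: 114 mod 12 = 6
Fraction = 6 / 12 = 1/2 (gcd(6,12)=6) = 1/2

Answer: 1/2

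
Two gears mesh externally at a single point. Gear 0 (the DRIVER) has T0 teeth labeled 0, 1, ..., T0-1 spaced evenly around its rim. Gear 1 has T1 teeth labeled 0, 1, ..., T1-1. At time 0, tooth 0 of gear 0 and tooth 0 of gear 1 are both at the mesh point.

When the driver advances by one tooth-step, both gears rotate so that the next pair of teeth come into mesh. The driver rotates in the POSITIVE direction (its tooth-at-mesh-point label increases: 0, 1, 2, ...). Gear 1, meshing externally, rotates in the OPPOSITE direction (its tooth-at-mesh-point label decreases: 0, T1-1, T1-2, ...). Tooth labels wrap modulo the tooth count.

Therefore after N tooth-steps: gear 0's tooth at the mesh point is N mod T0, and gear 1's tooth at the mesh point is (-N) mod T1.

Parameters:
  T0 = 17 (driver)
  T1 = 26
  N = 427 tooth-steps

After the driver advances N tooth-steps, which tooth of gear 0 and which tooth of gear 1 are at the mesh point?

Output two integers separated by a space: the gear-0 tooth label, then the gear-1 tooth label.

Answer: 2 15

Derivation:
Gear 0 (driver, T0=17): tooth at mesh = N mod T0
  427 = 25 * 17 + 2, so 427 mod 17 = 2
  gear 0 tooth = 2
Gear 1 (driven, T1=26): tooth at mesh = (-N) mod T1
  427 = 16 * 26 + 11, so 427 mod 26 = 11
  (-427) mod 26 = (-11) mod 26 = 26 - 11 = 15
Mesh after 427 steps: gear-0 tooth 2 meets gear-1 tooth 15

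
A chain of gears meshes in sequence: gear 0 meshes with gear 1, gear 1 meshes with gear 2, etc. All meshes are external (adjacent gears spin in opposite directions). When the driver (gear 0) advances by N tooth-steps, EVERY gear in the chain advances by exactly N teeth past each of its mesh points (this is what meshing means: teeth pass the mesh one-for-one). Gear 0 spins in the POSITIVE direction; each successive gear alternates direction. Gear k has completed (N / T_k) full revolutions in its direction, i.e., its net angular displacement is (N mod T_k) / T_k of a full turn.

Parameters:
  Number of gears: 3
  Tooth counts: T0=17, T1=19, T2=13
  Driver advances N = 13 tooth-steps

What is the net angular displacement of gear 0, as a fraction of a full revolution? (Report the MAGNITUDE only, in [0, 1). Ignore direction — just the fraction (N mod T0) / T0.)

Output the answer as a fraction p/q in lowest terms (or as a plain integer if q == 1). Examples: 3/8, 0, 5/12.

Answer: 13/17

Derivation:
Chain of 3 gears, tooth counts: [17, 19, 13]
  gear 0: T0=17, direction=positive, advance = 13 mod 17 = 13 teeth = 13/17 turn
  gear 1: T1=19, direction=negative, advance = 13 mod 19 = 13 teeth = 13/19 turn
  gear 2: T2=13, direction=positive, advance = 13 mod 13 = 0 teeth = 0/13 turn
Gear 0: 13 mod 17 = 13
Fraction = 13 / 17 = 13/17 (gcd(13,17)=1) = 13/17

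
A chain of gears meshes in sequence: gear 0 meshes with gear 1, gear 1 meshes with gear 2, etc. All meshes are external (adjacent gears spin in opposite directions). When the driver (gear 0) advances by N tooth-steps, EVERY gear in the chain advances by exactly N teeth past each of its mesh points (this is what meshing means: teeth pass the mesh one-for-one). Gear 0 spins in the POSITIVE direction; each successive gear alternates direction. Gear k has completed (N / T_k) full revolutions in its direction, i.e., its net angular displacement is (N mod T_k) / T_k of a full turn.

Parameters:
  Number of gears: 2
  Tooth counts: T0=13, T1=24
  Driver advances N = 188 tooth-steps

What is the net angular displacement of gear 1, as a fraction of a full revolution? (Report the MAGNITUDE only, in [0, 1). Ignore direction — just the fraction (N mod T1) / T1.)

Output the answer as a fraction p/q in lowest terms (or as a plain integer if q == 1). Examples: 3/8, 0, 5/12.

Chain of 2 gears, tooth counts: [13, 24]
  gear 0: T0=13, direction=positive, advance = 188 mod 13 = 6 teeth = 6/13 turn
  gear 1: T1=24, direction=negative, advance = 188 mod 24 = 20 teeth = 20/24 turn
Gear 1: 188 mod 24 = 20
Fraction = 20 / 24 = 5/6 (gcd(20,24)=4) = 5/6

Answer: 5/6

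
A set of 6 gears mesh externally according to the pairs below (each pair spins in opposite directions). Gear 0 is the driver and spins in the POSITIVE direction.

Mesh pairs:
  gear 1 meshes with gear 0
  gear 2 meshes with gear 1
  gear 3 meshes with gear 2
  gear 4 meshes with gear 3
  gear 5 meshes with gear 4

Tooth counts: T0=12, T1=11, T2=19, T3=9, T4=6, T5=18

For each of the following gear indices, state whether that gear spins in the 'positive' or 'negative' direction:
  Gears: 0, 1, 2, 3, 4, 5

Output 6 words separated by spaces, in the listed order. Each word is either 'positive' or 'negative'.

Answer: positive negative positive negative positive negative

Derivation:
Gear 0 (driver): positive (depth 0)
  gear 1: meshes with gear 0 -> depth 1 -> negative (opposite of gear 0)
  gear 2: meshes with gear 1 -> depth 2 -> positive (opposite of gear 1)
  gear 3: meshes with gear 2 -> depth 3 -> negative (opposite of gear 2)
  gear 4: meshes with gear 3 -> depth 4 -> positive (opposite of gear 3)
  gear 5: meshes with gear 4 -> depth 5 -> negative (opposite of gear 4)
Queried indices 0, 1, 2, 3, 4, 5 -> positive, negative, positive, negative, positive, negative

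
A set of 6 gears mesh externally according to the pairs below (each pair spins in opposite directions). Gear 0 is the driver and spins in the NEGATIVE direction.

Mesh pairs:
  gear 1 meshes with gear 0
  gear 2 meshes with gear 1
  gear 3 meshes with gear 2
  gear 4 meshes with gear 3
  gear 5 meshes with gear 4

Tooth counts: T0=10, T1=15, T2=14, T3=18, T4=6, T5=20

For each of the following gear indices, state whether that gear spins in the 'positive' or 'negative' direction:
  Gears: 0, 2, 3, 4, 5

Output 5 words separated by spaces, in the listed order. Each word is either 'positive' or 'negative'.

Gear 0 (driver): negative (depth 0)
  gear 1: meshes with gear 0 -> depth 1 -> positive (opposite of gear 0)
  gear 2: meshes with gear 1 -> depth 2 -> negative (opposite of gear 1)
  gear 3: meshes with gear 2 -> depth 3 -> positive (opposite of gear 2)
  gear 4: meshes with gear 3 -> depth 4 -> negative (opposite of gear 3)
  gear 5: meshes with gear 4 -> depth 5 -> positive (opposite of gear 4)
Queried indices 0, 2, 3, 4, 5 -> negative, negative, positive, negative, positive

Answer: negative negative positive negative positive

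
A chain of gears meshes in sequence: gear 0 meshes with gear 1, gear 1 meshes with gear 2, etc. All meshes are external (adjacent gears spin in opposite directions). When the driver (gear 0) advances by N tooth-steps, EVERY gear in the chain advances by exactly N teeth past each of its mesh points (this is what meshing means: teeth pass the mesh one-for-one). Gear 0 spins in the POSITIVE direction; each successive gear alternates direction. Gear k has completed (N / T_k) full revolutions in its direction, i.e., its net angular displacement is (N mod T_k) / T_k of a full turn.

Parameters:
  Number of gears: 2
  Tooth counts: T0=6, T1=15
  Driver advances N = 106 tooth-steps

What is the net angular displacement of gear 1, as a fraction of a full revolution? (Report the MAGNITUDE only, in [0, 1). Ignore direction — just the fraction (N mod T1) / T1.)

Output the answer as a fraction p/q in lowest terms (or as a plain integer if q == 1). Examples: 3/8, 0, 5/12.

Answer: 1/15

Derivation:
Chain of 2 gears, tooth counts: [6, 15]
  gear 0: T0=6, direction=positive, advance = 106 mod 6 = 4 teeth = 4/6 turn
  gear 1: T1=15, direction=negative, advance = 106 mod 15 = 1 teeth = 1/15 turn
Gear 1: 106 mod 15 = 1
Fraction = 1 / 15 = 1/15 (gcd(1,15)=1) = 1/15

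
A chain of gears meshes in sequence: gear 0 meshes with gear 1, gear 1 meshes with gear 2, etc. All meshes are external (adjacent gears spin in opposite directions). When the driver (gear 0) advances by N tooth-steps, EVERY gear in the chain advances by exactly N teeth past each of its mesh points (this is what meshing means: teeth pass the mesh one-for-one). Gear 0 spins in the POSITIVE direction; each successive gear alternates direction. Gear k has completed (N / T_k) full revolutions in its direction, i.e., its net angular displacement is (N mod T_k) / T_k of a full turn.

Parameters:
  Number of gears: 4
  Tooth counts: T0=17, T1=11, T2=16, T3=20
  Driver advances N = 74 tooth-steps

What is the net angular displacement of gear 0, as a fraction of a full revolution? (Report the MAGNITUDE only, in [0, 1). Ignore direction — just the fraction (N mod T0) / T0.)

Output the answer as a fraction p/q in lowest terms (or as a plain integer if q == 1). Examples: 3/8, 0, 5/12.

Answer: 6/17

Derivation:
Chain of 4 gears, tooth counts: [17, 11, 16, 20]
  gear 0: T0=17, direction=positive, advance = 74 mod 17 = 6 teeth = 6/17 turn
  gear 1: T1=11, direction=negative, advance = 74 mod 11 = 8 teeth = 8/11 turn
  gear 2: T2=16, direction=positive, advance = 74 mod 16 = 10 teeth = 10/16 turn
  gear 3: T3=20, direction=negative, advance = 74 mod 20 = 14 teeth = 14/20 turn
Gear 0: 74 mod 17 = 6
Fraction = 6 / 17 = 6/17 (gcd(6,17)=1) = 6/17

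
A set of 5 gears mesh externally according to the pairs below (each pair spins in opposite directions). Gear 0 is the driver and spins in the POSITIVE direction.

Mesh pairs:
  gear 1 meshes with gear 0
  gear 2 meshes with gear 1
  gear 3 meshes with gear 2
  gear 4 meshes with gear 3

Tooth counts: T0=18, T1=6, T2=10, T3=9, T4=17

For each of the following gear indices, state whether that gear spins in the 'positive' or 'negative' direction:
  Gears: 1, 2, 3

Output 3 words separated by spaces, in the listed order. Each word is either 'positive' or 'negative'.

Gear 0 (driver): positive (depth 0)
  gear 1: meshes with gear 0 -> depth 1 -> negative (opposite of gear 0)
  gear 2: meshes with gear 1 -> depth 2 -> positive (opposite of gear 1)
  gear 3: meshes with gear 2 -> depth 3 -> negative (opposite of gear 2)
  gear 4: meshes with gear 3 -> depth 4 -> positive (opposite of gear 3)
Queried indices 1, 2, 3 -> negative, positive, negative

Answer: negative positive negative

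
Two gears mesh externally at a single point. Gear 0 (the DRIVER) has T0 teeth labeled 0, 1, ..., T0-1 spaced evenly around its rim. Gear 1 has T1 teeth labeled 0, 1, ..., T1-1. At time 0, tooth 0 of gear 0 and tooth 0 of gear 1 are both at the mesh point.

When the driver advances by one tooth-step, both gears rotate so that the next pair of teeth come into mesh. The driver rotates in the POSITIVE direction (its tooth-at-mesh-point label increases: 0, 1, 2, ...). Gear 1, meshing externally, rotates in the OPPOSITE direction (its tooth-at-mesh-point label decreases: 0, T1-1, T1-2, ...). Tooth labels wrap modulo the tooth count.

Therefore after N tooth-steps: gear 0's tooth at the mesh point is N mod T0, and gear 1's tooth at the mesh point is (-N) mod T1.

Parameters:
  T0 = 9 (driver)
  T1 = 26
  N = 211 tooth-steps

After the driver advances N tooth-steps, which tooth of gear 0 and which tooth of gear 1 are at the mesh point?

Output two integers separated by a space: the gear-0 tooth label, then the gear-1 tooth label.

Gear 0 (driver, T0=9): tooth at mesh = N mod T0
  211 = 23 * 9 + 4, so 211 mod 9 = 4
  gear 0 tooth = 4
Gear 1 (driven, T1=26): tooth at mesh = (-N) mod T1
  211 = 8 * 26 + 3, so 211 mod 26 = 3
  (-211) mod 26 = (-3) mod 26 = 26 - 3 = 23
Mesh after 211 steps: gear-0 tooth 4 meets gear-1 tooth 23

Answer: 4 23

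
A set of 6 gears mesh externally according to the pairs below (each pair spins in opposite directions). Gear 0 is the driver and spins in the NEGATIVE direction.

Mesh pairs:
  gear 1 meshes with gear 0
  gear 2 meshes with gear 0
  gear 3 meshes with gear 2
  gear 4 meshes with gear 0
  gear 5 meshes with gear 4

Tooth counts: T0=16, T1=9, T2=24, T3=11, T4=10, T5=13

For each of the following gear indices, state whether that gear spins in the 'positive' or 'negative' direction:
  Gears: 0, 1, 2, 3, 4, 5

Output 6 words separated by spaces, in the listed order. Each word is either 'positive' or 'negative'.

Gear 0 (driver): negative (depth 0)
  gear 1: meshes with gear 0 -> depth 1 -> positive (opposite of gear 0)
  gear 2: meshes with gear 0 -> depth 1 -> positive (opposite of gear 0)
  gear 3: meshes with gear 2 -> depth 2 -> negative (opposite of gear 2)
  gear 4: meshes with gear 0 -> depth 1 -> positive (opposite of gear 0)
  gear 5: meshes with gear 4 -> depth 2 -> negative (opposite of gear 4)
Queried indices 0, 1, 2, 3, 4, 5 -> negative, positive, positive, negative, positive, negative

Answer: negative positive positive negative positive negative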